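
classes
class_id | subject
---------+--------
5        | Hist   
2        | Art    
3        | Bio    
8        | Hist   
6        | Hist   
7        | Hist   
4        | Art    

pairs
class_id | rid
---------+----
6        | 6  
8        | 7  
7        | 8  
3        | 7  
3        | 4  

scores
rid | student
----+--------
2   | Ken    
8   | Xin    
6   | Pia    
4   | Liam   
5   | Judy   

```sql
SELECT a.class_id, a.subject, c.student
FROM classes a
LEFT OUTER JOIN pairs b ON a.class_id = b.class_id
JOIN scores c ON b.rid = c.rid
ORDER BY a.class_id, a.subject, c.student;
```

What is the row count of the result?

3

Joins associate left-to-right: classes LEFT JOIN pairs on class_id gives 8 intermediate row(s).
Then INNER JOIN `scores c` on rid: keep only rows whose b.rid appears in c.
Result: 3 row(s).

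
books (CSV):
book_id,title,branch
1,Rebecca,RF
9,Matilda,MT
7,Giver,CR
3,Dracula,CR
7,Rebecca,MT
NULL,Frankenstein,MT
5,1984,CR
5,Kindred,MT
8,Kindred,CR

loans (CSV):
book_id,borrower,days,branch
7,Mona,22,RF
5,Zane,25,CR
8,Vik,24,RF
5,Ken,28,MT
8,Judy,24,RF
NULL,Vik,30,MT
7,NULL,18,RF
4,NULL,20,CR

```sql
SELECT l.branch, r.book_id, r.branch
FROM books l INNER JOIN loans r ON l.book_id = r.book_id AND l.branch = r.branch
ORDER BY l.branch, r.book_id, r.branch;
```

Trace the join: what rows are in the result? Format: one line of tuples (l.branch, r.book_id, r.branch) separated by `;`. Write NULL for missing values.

INNER JOIN keeps only pairs where the ON condition holds.
Matching on l.book_id = r.book_id AND l.branch = r.branch. A NULL in a compared column never satisfies the condition.
Matched pairs: 2.

(CR, 5, CR); (MT, 5, MT)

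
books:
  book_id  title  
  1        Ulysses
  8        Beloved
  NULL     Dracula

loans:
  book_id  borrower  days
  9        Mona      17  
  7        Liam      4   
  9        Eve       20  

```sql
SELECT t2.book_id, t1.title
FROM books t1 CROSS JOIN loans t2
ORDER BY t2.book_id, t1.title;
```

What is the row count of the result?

CROSS JOIN pairs every row of `books` with every row of `loans`: 3 × 3 = 9 rows.

9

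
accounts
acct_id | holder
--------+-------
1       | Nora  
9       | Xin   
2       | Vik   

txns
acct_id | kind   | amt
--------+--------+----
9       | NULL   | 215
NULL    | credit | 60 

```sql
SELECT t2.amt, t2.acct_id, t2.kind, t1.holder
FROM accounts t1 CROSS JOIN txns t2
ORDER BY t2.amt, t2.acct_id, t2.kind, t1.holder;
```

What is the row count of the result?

CROSS JOIN pairs every row of `accounts` with every row of `txns`: 3 × 2 = 6 rows.

6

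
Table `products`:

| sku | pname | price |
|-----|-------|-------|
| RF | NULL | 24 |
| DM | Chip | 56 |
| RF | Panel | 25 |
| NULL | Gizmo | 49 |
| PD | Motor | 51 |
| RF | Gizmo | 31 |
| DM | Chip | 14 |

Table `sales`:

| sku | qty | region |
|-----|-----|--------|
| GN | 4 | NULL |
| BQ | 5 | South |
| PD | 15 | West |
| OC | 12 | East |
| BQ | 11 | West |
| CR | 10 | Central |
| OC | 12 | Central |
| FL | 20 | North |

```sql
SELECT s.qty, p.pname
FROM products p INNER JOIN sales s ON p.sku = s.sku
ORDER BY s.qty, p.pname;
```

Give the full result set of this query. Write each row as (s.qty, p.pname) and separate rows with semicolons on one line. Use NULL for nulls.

INNER JOIN keeps only pairs where the ON condition holds.
Matching on p.sku = s.sku. A NULL in a compared column never satisfies the condition.
Matched pairs: 1.

(15, Motor)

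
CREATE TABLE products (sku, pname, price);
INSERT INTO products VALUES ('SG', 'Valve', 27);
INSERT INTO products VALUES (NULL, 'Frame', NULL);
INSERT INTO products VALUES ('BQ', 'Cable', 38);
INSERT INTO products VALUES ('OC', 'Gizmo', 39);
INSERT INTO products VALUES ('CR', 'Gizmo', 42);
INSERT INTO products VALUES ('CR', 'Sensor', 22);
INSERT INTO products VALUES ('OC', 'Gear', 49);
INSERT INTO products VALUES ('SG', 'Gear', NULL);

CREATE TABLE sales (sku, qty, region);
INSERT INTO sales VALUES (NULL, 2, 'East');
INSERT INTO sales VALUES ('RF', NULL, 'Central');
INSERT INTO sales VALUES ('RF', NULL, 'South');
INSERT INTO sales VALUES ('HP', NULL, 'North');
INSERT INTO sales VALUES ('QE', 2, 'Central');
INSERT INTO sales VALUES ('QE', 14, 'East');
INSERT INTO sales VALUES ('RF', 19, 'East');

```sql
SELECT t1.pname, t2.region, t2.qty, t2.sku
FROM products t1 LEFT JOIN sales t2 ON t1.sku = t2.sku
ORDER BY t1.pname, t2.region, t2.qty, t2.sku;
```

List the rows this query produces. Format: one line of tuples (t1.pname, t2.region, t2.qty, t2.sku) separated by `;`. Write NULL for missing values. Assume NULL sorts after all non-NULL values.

LEFT JOIN keeps every row from `products`; unmatched rows get NULL for `sales`'s columns.
Matching on t1.sku = t2.sku. A NULL in a compared column never satisfies the condition.
Matched pairs: 0; unmatched t1 rows kept: 8.

(Cable, NULL, NULL, NULL); (Frame, NULL, NULL, NULL); (Gear, NULL, NULL, NULL); (Gear, NULL, NULL, NULL); (Gizmo, NULL, NULL, NULL); (Gizmo, NULL, NULL, NULL); (Sensor, NULL, NULL, NULL); (Valve, NULL, NULL, NULL)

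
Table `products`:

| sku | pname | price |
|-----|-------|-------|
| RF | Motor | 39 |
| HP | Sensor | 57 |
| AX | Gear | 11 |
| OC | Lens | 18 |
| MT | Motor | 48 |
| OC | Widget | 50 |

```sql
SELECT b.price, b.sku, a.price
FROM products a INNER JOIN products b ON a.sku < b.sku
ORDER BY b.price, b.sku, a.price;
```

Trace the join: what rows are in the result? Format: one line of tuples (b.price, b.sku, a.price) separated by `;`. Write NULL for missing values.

INNER JOIN keeps only pairs where the ON condition holds.
Matching on a.sku < b.sku.
Matched pairs: 14.

(18, OC, 11); (18, OC, 48); (18, OC, 57); (39, RF, 11); (39, RF, 18); (39, RF, 48); (39, RF, 50); (39, RF, 57); (48, MT, 11); (48, MT, 57); (50, OC, 11); (50, OC, 48); (50, OC, 57); (57, HP, 11)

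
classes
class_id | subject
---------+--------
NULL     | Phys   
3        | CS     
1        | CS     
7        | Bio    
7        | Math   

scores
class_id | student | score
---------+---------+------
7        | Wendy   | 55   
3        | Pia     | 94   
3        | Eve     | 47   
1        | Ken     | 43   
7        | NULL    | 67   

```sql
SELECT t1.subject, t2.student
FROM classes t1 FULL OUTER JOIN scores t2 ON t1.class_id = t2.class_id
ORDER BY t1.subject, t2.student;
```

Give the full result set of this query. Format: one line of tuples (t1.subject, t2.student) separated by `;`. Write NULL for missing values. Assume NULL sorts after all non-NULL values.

FULL OUTER JOIN keeps every row from both sides; unmatched rows get NULL for the other side's columns.
Matching on t1.class_id = t2.class_id. A NULL in a compared column never satisfies the condition.
- t1 row (class_id=NULL): no match → kept, t2 columns NULL.
- t1 row (class_id=3): matches 2 t2 row(s) → 2 output row(s).
- t1 row (class_id=1): matches 1 t2 row(s) → 1 output row(s).
- t1 row (class_id=7): matches 2 t2 row(s) → 2 output row(s).
- t1 row (class_id=7): matches 2 t2 row(s) → 2 output row(s).
After projecting and ordering:
t1.subject | t2.student
Bio | Wendy
Bio | NULL
CS | Eve
CS | Ken
CS | Pia
Math | Wendy
Math | NULL
Phys | NULL

(Bio, Wendy); (Bio, NULL); (CS, Eve); (CS, Ken); (CS, Pia); (Math, Wendy); (Math, NULL); (Phys, NULL)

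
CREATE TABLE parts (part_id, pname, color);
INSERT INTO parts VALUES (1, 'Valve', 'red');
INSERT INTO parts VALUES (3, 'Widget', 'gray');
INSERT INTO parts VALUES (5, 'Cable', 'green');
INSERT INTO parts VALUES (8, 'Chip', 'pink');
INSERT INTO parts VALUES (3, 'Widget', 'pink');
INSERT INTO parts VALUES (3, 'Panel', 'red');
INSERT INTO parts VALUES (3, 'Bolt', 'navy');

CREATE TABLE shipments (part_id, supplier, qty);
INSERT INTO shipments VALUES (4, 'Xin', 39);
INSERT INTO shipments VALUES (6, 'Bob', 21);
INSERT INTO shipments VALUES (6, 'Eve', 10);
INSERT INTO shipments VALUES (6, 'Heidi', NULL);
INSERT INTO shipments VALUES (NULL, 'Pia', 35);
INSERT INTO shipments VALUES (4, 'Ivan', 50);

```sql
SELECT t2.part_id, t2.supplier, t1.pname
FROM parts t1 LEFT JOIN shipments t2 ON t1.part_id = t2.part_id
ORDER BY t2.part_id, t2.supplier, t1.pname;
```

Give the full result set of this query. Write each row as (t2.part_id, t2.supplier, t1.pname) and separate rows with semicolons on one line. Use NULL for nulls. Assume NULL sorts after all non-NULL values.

(NULL, NULL, Bolt); (NULL, NULL, Cable); (NULL, NULL, Chip); (NULL, NULL, Panel); (NULL, NULL, Valve); (NULL, NULL, Widget); (NULL, NULL, Widget)

LEFT JOIN keeps every row from `parts`; unmatched rows get NULL for `shipments`'s columns.
Matching on t1.part_id = t2.part_id. A NULL in a compared column never satisfies the condition.
Matched pairs: 0; unmatched t1 rows kept: 7.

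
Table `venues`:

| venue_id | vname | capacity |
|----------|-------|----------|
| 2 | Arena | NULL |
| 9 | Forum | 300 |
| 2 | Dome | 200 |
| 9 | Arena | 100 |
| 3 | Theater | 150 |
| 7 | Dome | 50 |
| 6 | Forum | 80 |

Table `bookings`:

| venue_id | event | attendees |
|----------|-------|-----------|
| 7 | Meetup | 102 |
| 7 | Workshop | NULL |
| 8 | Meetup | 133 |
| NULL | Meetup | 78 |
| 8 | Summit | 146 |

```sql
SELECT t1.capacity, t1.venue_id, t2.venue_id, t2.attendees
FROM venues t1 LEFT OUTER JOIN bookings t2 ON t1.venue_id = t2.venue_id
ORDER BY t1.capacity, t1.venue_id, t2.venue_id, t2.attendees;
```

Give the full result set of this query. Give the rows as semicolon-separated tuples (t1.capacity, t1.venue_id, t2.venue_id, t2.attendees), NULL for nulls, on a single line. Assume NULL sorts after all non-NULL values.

LEFT JOIN keeps every row from `venues`; unmatched rows get NULL for `bookings`'s columns.
Matching on t1.venue_id = t2.venue_id. A NULL in a compared column never satisfies the condition.
- venue_id=2: no t2 row matches, row kept with t2 columns NULL.
- venue_id=9: no t2 row matches, row kept with t2 columns NULL.
- venue_id=2: no t2 row matches, row kept with t2 columns NULL.
- venue_id=9: no t2 row matches, row kept with t2 columns NULL.
- venue_id=3: no t2 row matches, row kept with t2 columns NULL.
- venue_id=7: 2 matching t2 row(s), so 2 row(s) emitted.
- venue_id=6: no t2 row matches, row kept with t2 columns NULL.
After projecting and ordering:
t1.capacity | t1.venue_id | t2.venue_id | t2.attendees
50 | 7 | 7 | 102
50 | 7 | 7 | NULL
80 | 6 | NULL | NULL
100 | 9 | NULL | NULL
150 | 3 | NULL | NULL
200 | 2 | NULL | NULL
300 | 9 | NULL | NULL
NULL | 2 | NULL | NULL

(50, 7, 7, 102); (50, 7, 7, NULL); (80, 6, NULL, NULL); (100, 9, NULL, NULL); (150, 3, NULL, NULL); (200, 2, NULL, NULL); (300, 9, NULL, NULL); (NULL, 2, NULL, NULL)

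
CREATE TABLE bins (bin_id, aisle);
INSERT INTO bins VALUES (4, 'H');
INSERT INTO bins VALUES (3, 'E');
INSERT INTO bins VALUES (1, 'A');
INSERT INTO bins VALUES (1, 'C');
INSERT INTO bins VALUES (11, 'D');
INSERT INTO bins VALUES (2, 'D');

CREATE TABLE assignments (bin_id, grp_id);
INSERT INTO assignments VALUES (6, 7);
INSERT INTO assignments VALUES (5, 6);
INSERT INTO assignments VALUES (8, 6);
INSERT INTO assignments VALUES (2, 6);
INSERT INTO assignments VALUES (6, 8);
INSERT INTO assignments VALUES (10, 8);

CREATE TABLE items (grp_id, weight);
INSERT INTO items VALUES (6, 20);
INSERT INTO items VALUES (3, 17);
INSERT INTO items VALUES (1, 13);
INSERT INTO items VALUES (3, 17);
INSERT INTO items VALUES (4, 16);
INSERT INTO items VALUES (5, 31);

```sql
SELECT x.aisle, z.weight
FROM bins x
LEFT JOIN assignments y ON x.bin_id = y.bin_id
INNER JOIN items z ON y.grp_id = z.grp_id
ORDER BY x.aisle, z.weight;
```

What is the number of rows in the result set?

1

Joins associate left-to-right: bins LEFT JOIN assignments on bin_id gives 6 intermediate row(s).
Then INNER JOIN `items z` on grp_id: keep only rows whose y.grp_id appears in z.
Result: 1 row(s).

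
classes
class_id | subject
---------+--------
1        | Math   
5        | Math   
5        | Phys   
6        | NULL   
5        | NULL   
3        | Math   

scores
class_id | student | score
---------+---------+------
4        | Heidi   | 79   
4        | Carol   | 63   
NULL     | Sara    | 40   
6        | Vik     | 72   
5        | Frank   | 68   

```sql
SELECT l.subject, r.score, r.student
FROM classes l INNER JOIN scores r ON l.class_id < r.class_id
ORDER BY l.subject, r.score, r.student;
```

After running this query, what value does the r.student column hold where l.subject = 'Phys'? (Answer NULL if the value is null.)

Vik

INNER JOIN keeps only pairs where the ON condition holds.
Matching on l.class_id < r.class_id. A NULL in a compared column never satisfies the condition.
- l (class_id=1) pairs with 4 row(s) of r.
- l (class_id=5) pairs with 1 row(s) of r.
- l (class_id=5) pairs with 1 row(s) of r.
- l (class_id=6) has no partner → excluded.
- l (class_id=5) pairs with 1 row(s) of r.
- l (class_id=3) pairs with 4 row(s) of r.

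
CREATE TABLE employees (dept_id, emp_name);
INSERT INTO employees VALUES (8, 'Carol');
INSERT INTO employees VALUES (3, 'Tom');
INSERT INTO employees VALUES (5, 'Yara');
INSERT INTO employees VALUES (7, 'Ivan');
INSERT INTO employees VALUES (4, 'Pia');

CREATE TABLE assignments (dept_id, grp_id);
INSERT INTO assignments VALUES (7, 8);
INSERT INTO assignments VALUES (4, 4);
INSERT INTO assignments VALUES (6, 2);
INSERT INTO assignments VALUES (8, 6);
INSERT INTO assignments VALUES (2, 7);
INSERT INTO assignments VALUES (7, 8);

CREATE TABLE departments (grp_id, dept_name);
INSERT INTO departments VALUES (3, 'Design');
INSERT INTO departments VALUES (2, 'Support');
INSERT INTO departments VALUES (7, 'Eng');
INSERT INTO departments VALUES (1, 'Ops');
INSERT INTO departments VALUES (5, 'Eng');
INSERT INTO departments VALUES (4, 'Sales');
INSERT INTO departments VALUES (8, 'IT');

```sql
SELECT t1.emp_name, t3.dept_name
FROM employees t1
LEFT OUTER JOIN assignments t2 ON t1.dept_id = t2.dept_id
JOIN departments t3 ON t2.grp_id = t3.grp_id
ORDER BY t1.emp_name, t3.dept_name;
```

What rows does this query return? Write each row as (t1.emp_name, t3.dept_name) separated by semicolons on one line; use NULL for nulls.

Evaluate left to right. First `employees t1 LEFT JOIN assignments t2` on dept_id: 6 row(s).
Then INNER JOIN `departments t3` on grp_id: keep only rows whose t2.grp_id appears in t3.

(Ivan, IT); (Ivan, IT); (Pia, Sales)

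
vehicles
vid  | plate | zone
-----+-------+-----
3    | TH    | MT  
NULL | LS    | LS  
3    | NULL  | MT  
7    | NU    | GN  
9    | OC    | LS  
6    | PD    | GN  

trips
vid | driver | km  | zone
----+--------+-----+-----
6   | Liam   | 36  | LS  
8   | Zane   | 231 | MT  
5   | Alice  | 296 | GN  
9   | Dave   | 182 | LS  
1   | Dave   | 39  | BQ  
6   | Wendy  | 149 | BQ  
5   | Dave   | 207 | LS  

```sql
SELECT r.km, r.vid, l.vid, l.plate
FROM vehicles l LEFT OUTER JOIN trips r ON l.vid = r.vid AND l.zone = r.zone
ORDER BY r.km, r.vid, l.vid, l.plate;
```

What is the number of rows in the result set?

LEFT JOIN keeps every row from `vehicles`; unmatched rows get NULL for `trips`'s columns.
Matching on l.vid = r.vid AND l.zone = r.zone. A NULL in a compared column never satisfies the condition.
- vid=3, zone=MT: no r row matches, row kept with r columns NULL.
- vid=NULL, zone=LS: no r row matches, row kept with r columns NULL.
- vid=3, zone=MT: no r row matches, row kept with r columns NULL.
- vid=7, zone=GN: no r row matches, row kept with r columns NULL.
- vid=9, zone=LS: 1 matching r row(s), so 1 row(s) emitted.
- vid=6, zone=GN: no r row matches, row kept with r columns NULL.
Total: 1 matched + 5 padded = 6 rows.

6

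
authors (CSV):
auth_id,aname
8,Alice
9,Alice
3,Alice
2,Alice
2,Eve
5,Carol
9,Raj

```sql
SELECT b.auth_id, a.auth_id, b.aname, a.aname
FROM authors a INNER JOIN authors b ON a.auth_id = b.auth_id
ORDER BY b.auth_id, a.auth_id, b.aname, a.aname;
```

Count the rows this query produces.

INNER JOIN keeps only pairs where the ON condition holds.
Matching on a.auth_id = b.auth_id.
Matched pairs: 11.
Total: 11 rows.

11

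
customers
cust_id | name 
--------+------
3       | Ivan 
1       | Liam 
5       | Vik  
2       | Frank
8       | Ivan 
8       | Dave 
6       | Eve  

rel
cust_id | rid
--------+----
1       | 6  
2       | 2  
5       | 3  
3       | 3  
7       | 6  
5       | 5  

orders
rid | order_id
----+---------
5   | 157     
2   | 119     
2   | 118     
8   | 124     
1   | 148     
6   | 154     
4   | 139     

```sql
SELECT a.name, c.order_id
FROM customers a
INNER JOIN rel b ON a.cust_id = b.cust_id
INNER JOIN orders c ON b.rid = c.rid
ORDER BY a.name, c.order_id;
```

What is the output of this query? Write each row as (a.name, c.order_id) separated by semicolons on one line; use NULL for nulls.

Evaluate left to right. First `customers a INNER JOIN rel b` on cust_id: 5 row(s).
Then INNER JOIN `orders c` on rid: keep only rows whose b.rid appears in c.

(Frank, 118); (Frank, 119); (Liam, 154); (Vik, 157)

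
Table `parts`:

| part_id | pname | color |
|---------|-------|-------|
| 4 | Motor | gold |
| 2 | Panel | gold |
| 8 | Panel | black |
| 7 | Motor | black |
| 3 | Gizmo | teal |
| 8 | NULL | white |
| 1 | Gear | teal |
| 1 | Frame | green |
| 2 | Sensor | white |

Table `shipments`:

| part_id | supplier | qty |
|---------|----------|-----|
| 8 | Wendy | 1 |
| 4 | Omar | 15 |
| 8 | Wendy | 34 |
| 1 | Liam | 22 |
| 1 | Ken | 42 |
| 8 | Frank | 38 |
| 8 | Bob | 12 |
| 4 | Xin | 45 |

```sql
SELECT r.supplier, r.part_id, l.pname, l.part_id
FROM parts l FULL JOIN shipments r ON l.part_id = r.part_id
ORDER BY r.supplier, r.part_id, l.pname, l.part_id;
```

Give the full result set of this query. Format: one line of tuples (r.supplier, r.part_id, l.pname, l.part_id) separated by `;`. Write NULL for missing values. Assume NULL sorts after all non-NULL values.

FULL OUTER JOIN keeps every row from both sides; unmatched rows get NULL for the other side's columns.
Matching on l.part_id = r.part_id.
Matched pairs: 14; unmatched l rows kept: 4; unmatched r rows kept: 0.

(Bob, 8, Panel, 8); (Bob, 8, NULL, 8); (Frank, 8, Panel, 8); (Frank, 8, NULL, 8); (Ken, 1, Frame, 1); (Ken, 1, Gear, 1); (Liam, 1, Frame, 1); (Liam, 1, Gear, 1); (Omar, 4, Motor, 4); (Wendy, 8, Panel, 8); (Wendy, 8, Panel, 8); (Wendy, 8, NULL, 8); (Wendy, 8, NULL, 8); (Xin, 4, Motor, 4); (NULL, NULL, Gizmo, 3); (NULL, NULL, Motor, 7); (NULL, NULL, Panel, 2); (NULL, NULL, Sensor, 2)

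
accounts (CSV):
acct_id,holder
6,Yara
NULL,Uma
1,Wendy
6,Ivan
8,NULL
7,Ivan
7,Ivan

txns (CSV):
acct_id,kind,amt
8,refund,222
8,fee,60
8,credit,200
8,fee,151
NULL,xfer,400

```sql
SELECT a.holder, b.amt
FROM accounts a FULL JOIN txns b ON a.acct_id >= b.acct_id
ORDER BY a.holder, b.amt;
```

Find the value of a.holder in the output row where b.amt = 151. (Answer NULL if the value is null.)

FULL OUTER JOIN keeps every row from both sides; unmatched rows get NULL for the other side's columns.
Matching on a.acct_id >= b.acct_id. A NULL in a compared column never satisfies the condition.
- a row (acct_id=6): no match → kept, b columns NULL.
- a row (acct_id=NULL): no match → kept, b columns NULL.
- a row (acct_id=1): no match → kept, b columns NULL.
- a row (acct_id=6): no match → kept, b columns NULL.
- a row (acct_id=8): matches 4 b row(s) → 4 output row(s).
- a row (acct_id=7): no match → kept, b columns NULL.
- a row (acct_id=7): no match → kept, b columns NULL.
- 1 row(s) from b found no a partner → padded with NULL.

NULL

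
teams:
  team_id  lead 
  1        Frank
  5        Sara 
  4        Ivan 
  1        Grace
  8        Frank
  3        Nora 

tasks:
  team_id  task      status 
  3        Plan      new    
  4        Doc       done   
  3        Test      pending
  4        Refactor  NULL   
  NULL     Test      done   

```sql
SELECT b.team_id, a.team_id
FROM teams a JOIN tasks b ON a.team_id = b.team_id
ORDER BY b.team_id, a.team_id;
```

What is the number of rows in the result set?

4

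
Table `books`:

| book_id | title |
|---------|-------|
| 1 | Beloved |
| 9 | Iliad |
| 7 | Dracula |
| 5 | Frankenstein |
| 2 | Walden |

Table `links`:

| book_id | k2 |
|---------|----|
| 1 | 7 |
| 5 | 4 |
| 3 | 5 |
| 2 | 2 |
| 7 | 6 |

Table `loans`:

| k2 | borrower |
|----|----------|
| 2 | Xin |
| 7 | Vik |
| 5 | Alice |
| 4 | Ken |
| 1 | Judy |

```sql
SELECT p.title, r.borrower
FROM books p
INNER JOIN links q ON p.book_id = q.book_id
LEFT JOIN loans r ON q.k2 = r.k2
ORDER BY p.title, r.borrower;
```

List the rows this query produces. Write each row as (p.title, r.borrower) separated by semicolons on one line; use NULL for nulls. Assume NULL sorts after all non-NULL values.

Evaluate left to right. First `books p INNER JOIN links q` on book_id: 4 row(s).
Then LEFT JOIN `loans r` on k2: each of those 4 rows is kept; rows whose q.k2 has no match in r get NULL for r's columns.

(Beloved, Vik); (Dracula, NULL); (Frankenstein, Ken); (Walden, Xin)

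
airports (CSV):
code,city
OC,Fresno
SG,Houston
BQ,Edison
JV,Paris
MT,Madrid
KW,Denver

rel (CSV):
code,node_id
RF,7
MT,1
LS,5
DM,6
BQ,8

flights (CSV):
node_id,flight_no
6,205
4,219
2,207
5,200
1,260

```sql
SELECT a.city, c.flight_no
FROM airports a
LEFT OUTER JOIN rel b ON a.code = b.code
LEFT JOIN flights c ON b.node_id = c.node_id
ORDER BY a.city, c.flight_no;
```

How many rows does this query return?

Joins associate left-to-right: airports LEFT JOIN rel on code gives 6 intermediate row(s).
Then LEFT JOIN `flights c` on node_id: each of those 6 rows is kept; rows whose b.node_id has no match in c get NULL for c's columns.
Result: 6 row(s).

6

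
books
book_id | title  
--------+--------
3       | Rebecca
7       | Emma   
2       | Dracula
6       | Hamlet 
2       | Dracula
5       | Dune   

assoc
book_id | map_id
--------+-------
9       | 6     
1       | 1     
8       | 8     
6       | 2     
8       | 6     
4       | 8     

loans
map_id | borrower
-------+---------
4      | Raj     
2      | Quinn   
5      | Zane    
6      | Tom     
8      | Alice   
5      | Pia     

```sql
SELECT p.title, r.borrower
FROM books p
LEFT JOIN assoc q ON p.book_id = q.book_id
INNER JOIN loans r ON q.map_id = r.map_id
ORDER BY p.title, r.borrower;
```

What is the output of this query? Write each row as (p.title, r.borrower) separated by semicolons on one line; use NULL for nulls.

(Hamlet, Quinn)

Evaluate left to right. First `books p LEFT JOIN assoc q` on book_id: 6 row(s).
Then INNER JOIN `loans r` on map_id: keep only rows whose q.map_id appears in r.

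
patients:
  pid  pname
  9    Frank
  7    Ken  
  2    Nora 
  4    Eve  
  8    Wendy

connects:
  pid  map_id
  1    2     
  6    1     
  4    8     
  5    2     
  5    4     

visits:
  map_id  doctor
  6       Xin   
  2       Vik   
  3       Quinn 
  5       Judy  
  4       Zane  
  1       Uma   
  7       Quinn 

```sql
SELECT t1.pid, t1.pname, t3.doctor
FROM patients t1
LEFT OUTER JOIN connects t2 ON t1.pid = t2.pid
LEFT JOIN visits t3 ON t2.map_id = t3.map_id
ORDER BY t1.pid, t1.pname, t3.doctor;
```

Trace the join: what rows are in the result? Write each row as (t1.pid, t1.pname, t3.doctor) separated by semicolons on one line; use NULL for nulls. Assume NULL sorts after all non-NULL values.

Step 1 — t1 LEFT JOIN t2 on pid → 5 row(s).
Then LEFT JOIN `visits t3` on map_id: each of those 5 rows is kept; rows whose t2.map_id has no match in t3 get NULL for t3's columns.

(2, Nora, NULL); (4, Eve, NULL); (7, Ken, NULL); (8, Wendy, NULL); (9, Frank, NULL)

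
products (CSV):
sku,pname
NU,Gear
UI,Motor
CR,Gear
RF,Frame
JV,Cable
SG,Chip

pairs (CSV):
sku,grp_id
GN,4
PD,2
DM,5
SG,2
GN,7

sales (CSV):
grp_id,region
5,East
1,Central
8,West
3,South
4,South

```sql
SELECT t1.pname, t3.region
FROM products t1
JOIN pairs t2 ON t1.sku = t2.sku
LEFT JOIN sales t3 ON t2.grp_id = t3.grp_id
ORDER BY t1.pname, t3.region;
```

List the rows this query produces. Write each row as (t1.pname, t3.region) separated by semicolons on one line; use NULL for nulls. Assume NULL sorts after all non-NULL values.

(Chip, NULL)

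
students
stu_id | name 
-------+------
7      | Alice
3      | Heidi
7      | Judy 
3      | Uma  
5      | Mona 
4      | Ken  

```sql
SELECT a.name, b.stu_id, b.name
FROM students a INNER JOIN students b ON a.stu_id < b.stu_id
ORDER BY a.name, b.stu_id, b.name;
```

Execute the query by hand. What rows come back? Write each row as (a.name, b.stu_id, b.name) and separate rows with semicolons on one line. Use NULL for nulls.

(Heidi, 4, Ken); (Heidi, 5, Mona); (Heidi, 7, Alice); (Heidi, 7, Judy); (Ken, 5, Mona); (Ken, 7, Alice); (Ken, 7, Judy); (Mona, 7, Alice); (Mona, 7, Judy); (Uma, 4, Ken); (Uma, 5, Mona); (Uma, 7, Alice); (Uma, 7, Judy)

INNER JOIN keeps only pairs where the ON condition holds.
Matching on a.stu_id < b.stu_id.
- a[0] stu_id=7 → no match; dropped.
- a[1] stu_id=3 → 4 match(es) in b → 4 row(s).
- a[2] stu_id=7 → no match; dropped.
- a[3] stu_id=3 → 4 match(es) in b → 4 row(s).
- a[4] stu_id=5 → 2 match(es) in b → 2 row(s).
- a[5] stu_id=4 → 3 match(es) in b → 3 row(s).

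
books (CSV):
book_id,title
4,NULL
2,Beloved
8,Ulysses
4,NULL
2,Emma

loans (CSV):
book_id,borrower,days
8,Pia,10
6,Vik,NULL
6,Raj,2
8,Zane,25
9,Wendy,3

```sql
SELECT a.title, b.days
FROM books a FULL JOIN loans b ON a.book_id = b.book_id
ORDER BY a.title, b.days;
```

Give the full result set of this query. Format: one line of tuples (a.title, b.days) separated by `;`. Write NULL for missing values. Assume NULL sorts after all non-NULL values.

(Beloved, NULL); (Emma, NULL); (Ulysses, 10); (Ulysses, 25); (NULL, 2); (NULL, 3); (NULL, NULL); (NULL, NULL); (NULL, NULL)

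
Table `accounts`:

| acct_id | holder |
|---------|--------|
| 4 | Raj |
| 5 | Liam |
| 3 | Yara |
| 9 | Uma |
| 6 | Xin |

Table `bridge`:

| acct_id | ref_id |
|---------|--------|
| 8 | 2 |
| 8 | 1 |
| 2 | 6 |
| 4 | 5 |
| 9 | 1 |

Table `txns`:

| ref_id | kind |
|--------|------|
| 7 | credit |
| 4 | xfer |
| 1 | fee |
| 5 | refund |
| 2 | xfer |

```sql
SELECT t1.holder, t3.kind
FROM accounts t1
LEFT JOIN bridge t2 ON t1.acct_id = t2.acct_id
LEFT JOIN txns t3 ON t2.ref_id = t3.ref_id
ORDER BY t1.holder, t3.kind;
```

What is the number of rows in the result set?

5

Joins associate left-to-right: accounts LEFT JOIN bridge on acct_id gives 5 intermediate row(s).
Then LEFT JOIN `txns t3` on ref_id: each of those 5 rows is kept; rows whose t2.ref_id has no match in t3 get NULL for t3's columns.
Result: 5 row(s).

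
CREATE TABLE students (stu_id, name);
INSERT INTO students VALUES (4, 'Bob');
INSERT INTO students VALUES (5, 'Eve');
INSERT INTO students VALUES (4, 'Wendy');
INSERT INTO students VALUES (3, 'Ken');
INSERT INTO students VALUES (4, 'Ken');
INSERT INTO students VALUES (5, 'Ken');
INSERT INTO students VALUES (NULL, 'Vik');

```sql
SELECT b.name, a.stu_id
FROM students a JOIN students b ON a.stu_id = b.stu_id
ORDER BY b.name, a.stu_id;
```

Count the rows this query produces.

INNER JOIN keeps only pairs where the ON condition holds.
Matching on a.stu_id = b.stu_id. A NULL in a compared column never satisfies the condition.
Matched pairs: 14.
Total: 14 rows.

14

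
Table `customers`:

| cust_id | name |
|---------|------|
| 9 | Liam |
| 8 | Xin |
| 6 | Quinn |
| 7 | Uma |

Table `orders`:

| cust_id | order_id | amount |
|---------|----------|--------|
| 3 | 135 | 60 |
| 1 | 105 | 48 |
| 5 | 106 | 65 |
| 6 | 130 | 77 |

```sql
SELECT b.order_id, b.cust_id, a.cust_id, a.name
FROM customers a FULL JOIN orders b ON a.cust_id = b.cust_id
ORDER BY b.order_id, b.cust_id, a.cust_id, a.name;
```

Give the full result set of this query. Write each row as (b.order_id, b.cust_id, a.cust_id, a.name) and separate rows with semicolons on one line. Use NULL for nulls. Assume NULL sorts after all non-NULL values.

(105, 1, NULL, NULL); (106, 5, NULL, NULL); (130, 6, 6, Quinn); (135, 3, NULL, NULL); (NULL, NULL, 7, Uma); (NULL, NULL, 8, Xin); (NULL, NULL, 9, Liam)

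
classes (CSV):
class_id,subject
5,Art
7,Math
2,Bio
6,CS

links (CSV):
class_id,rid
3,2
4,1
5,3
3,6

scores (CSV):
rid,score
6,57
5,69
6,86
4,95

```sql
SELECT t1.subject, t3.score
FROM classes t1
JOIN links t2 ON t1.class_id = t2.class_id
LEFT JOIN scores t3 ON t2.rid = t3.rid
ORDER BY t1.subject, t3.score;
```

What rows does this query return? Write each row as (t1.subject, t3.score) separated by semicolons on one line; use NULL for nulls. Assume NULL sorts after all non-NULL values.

(Art, NULL)

Step 1 — t1 INNER JOIN t2 on class_id → 1 row(s).
Then LEFT JOIN `scores t3` on rid: each of those 1 rows is kept; rows whose t2.rid has no match in t3 get NULL for t3's columns.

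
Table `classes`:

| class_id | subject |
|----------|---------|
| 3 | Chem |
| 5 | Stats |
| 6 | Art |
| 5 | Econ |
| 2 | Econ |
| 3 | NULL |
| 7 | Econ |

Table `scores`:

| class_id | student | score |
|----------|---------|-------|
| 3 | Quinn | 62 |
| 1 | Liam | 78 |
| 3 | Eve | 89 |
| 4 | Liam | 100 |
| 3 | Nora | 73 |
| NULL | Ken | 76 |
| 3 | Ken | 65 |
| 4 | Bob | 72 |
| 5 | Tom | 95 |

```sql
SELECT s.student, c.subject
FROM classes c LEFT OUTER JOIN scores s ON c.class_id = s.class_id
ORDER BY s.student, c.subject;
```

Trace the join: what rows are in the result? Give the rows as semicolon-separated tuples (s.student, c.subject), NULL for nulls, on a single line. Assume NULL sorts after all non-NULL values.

LEFT JOIN keeps every row from `classes`; unmatched rows get NULL for `scores`'s columns.
Matching on c.class_id = s.class_id. A NULL in a compared column never satisfies the condition.
Matched pairs: 10; unmatched c rows kept: 3.

(Eve, Chem); (Eve, NULL); (Ken, Chem); (Ken, NULL); (Nora, Chem); (Nora, NULL); (Quinn, Chem); (Quinn, NULL); (Tom, Econ); (Tom, Stats); (NULL, Art); (NULL, Econ); (NULL, Econ)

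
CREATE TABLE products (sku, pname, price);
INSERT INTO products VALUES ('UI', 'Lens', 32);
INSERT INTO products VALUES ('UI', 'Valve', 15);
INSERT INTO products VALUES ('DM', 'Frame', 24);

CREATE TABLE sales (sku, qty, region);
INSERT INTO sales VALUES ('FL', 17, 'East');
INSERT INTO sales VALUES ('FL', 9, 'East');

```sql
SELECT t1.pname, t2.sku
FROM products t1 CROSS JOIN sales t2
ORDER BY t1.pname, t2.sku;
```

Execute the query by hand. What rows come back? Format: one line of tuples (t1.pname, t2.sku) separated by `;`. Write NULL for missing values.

(Frame, FL); (Frame, FL); (Lens, FL); (Lens, FL); (Valve, FL); (Valve, FL)

CROSS JOIN pairs every row of `products` with every row of `sales`: 3 × 2 = 6 rows.
After projecting and ordering:
t1.pname | t2.sku
Frame | FL
Frame | FL
Lens | FL
Lens | FL
Valve | FL
Valve | FL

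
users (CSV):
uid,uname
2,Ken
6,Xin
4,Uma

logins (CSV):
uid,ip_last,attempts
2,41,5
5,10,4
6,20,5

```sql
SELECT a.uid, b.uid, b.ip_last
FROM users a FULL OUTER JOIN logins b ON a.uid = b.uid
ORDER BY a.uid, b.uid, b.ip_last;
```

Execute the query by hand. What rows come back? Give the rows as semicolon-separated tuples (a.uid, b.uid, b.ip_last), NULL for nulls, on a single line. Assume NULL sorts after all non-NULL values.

FULL OUTER JOIN keeps every row from both sides; unmatched rows get NULL for the other side's columns.
Matching on a.uid = b.uid.
Matched pairs: 2; unmatched a rows kept: 1; unmatched b rows kept: 1.

(2, 2, 41); (4, NULL, NULL); (6, 6, 20); (NULL, 5, 10)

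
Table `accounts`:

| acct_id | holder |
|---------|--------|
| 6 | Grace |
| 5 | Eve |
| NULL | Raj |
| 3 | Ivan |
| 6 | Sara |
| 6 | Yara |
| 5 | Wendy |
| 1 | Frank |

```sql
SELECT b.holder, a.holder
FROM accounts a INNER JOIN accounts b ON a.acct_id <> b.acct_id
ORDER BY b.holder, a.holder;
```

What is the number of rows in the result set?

34

INNER JOIN keeps only pairs where the ON condition holds.
Matching on a.acct_id <> b.acct_id. A NULL in a compared column never satisfies the condition.
- a[0] acct_id=6 → 4 match(es) in b → 4 row(s).
- a[1] acct_id=5 → 5 match(es) in b → 5 row(s).
- a[2] acct_id=NULL → no match; dropped.
- a[3] acct_id=3 → 6 match(es) in b → 6 row(s).
- a[4] acct_id=6 → 4 match(es) in b → 4 row(s).
- a[5] acct_id=6 → 4 match(es) in b → 4 row(s).
- a[6] acct_id=5 → 5 match(es) in b → 5 row(s).
- a[7] acct_id=1 → 6 match(es) in b → 6 row(s).
Total: 34 rows.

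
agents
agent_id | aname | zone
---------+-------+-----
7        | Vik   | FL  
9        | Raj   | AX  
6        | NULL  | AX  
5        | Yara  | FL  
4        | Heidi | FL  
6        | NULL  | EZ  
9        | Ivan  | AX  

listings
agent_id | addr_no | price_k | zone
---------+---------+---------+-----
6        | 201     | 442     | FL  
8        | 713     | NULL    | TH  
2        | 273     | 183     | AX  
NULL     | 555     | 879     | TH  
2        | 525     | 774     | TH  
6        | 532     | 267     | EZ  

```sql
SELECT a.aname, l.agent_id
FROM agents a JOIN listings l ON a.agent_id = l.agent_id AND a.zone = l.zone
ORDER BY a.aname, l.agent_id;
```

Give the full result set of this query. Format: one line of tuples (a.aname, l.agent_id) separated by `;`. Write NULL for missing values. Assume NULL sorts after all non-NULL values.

(NULL, 6)

INNER JOIN keeps only pairs where the ON condition holds.
Matching on a.agent_id = l.agent_id AND a.zone = l.zone. A NULL in a compared column never satisfies the condition.
Matched pairs: 1.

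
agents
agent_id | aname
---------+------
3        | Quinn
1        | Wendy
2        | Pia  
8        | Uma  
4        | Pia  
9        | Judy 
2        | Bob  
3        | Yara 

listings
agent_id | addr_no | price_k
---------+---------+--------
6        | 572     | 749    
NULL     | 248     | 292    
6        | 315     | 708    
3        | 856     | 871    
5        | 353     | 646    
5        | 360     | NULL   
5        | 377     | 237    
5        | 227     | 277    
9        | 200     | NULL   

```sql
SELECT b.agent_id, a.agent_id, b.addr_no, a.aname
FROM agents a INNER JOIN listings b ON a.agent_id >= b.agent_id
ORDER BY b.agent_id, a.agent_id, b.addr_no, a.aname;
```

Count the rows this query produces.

18

INNER JOIN keeps only pairs where the ON condition holds.
Matching on a.agent_id >= b.agent_id. A NULL in a compared column never satisfies the condition.
- agent_id=3: 1 matching b row(s), so 1 row(s) emitted.
- agent_id=1: no matching b row, dropped.
- agent_id=2: no matching b row, dropped.
- agent_id=8: 7 matching b row(s), so 7 row(s) emitted.
- agent_id=4: 1 matching b row(s), so 1 row(s) emitted.
- agent_id=9: 8 matching b row(s), so 8 row(s) emitted.
- agent_id=2: no matching b row, dropped.
- agent_id=3: 1 matching b row(s), so 1 row(s) emitted.
Total: 18 rows.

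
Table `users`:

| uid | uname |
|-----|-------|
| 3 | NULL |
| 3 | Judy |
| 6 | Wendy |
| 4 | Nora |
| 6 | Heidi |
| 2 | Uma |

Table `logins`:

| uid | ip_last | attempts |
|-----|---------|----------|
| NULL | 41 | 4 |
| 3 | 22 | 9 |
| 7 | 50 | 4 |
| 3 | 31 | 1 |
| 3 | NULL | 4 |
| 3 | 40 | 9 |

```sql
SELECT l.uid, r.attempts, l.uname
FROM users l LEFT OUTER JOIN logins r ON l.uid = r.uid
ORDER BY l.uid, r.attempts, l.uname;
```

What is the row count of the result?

12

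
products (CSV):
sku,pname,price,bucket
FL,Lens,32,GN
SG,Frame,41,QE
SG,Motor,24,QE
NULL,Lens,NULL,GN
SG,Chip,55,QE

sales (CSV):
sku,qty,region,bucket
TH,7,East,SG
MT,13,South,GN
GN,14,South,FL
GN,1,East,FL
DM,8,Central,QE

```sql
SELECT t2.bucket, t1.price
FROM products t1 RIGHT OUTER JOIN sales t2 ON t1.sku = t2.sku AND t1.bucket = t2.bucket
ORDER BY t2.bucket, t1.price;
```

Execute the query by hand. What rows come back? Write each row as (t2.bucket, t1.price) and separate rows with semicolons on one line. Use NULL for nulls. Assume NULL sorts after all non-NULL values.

RIGHT JOIN keeps every row from `sales`; unmatched rows get NULL for `products`'s columns.
Matching on t1.sku = t2.sku AND t1.bucket = t2.bucket. A NULL in a compared column never satisfies the condition.
- t1 row (sku=FL, bucket=GN): no match.
- t1 row (sku=SG, bucket=QE): no match.
- t1 row (sku=SG, bucket=QE): no match.
- t1 row (sku=NULL, bucket=GN): no match.
- t1 row (sku=SG, bucket=QE): no match.
- plus 5 unmatched t2 row(s), each kept with NULL t1 columns.
After projecting and ordering:
t2.bucket | t1.price
FL | NULL
FL | NULL
GN | NULL
QE | NULL
SG | NULL

(FL, NULL); (FL, NULL); (GN, NULL); (QE, NULL); (SG, NULL)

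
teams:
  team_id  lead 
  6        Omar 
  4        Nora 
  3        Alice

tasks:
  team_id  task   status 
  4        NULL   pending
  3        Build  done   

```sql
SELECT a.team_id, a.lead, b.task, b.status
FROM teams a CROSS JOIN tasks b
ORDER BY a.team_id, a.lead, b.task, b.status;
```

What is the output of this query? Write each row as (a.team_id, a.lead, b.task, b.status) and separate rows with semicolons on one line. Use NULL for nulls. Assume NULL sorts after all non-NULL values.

CROSS JOIN pairs every row of `teams` with every row of `tasks`: 3 × 2 = 6 rows.
After projecting and ordering:
a.team_id | a.lead | b.task | b.status
3 | Alice | Build | done
3 | Alice | NULL | pending
4 | Nora | Build | done
4 | Nora | NULL | pending
6 | Omar | Build | done
6 | Omar | NULL | pending

(3, Alice, Build, done); (3, Alice, NULL, pending); (4, Nora, Build, done); (4, Nora, NULL, pending); (6, Omar, Build, done); (6, Omar, NULL, pending)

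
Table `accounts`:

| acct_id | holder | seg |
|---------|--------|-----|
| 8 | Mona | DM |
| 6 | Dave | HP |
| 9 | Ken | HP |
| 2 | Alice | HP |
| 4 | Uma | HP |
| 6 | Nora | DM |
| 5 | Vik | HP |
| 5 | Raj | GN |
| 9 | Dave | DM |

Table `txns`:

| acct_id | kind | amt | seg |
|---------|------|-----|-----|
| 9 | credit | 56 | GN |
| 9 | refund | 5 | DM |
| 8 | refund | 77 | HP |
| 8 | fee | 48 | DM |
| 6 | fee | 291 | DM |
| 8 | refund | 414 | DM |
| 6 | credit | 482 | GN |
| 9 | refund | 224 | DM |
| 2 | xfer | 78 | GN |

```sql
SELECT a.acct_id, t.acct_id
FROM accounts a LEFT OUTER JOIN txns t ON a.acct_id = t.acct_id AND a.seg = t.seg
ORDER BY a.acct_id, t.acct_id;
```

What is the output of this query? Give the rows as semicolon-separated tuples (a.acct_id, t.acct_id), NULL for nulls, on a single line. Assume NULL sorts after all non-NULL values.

LEFT JOIN keeps every row from `accounts`; unmatched rows get NULL for `txns`'s columns.
Matching on a.acct_id = t.acct_id AND a.seg = t.seg.
- a (acct_id=8, seg=DM) pairs with 2 row(s) of t.
- a (acct_id=6, seg=HP) has no partner → padded with NULL.
- a (acct_id=9, seg=HP) has no partner → padded with NULL.
- a (acct_id=2, seg=HP) has no partner → padded with NULL.
- a (acct_id=4, seg=HP) has no partner → padded with NULL.
- a (acct_id=6, seg=DM) pairs with 1 row(s) of t.
- a (acct_id=5, seg=HP) has no partner → padded with NULL.
- a (acct_id=5, seg=GN) has no partner → padded with NULL.
- a (acct_id=9, seg=DM) pairs with 2 row(s) of t.

(2, NULL); (4, NULL); (5, NULL); (5, NULL); (6, 6); (6, NULL); (8, 8); (8, 8); (9, 9); (9, 9); (9, NULL)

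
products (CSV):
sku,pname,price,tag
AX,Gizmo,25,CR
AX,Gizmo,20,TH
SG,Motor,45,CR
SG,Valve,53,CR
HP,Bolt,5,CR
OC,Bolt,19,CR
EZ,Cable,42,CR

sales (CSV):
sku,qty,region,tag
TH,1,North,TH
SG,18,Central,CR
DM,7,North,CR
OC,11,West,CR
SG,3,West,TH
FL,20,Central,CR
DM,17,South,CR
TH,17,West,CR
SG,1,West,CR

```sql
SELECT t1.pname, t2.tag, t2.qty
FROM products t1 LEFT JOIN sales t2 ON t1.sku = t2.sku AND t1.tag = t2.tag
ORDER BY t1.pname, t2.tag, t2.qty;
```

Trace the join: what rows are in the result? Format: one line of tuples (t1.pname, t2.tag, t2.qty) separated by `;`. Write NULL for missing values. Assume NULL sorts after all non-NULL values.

LEFT JOIN keeps every row from `products`; unmatched rows get NULL for `sales`'s columns.
Matching on t1.sku = t2.sku AND t1.tag = t2.tag.
- t1 (sku=AX, tag=CR) has no partner → padded with NULL.
- t1 (sku=AX, tag=TH) has no partner → padded with NULL.
- t1 (sku=SG, tag=CR) pairs with 2 row(s) of t2.
- t1 (sku=SG, tag=CR) pairs with 2 row(s) of t2.
- t1 (sku=HP, tag=CR) has no partner → padded with NULL.
- t1 (sku=OC, tag=CR) pairs with 1 row(s) of t2.
- t1 (sku=EZ, tag=CR) has no partner → padded with NULL.
After projecting and ordering:
t1.pname | t2.tag | t2.qty
Bolt | CR | 11
Bolt | NULL | NULL
Cable | NULL | NULL
Gizmo | NULL | NULL
Gizmo | NULL | NULL
Motor | CR | 1
Motor | CR | 18
Valve | CR | 1
Valve | CR | 18

(Bolt, CR, 11); (Bolt, NULL, NULL); (Cable, NULL, NULL); (Gizmo, NULL, NULL); (Gizmo, NULL, NULL); (Motor, CR, 1); (Motor, CR, 18); (Valve, CR, 1); (Valve, CR, 18)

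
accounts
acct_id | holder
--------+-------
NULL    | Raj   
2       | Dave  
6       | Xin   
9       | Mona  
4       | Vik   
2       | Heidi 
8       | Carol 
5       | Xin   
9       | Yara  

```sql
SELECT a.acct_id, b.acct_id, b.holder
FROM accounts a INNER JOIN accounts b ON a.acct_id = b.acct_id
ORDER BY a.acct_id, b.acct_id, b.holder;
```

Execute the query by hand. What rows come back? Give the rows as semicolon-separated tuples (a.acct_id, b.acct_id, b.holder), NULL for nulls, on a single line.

(2, 2, Dave); (2, 2, Dave); (2, 2, Heidi); (2, 2, Heidi); (4, 4, Vik); (5, 5, Xin); (6, 6, Xin); (8, 8, Carol); (9, 9, Mona); (9, 9, Mona); (9, 9, Yara); (9, 9, Yara)

INNER JOIN keeps only pairs where the ON condition holds.
Matching on a.acct_id = b.acct_id. A NULL in a compared column never satisfies the condition.
- acct_id=NULL: no matching b row, dropped.
- acct_id=2: 2 matching b row(s), so 2 row(s) emitted.
- acct_id=6: 1 matching b row(s), so 1 row(s) emitted.
- acct_id=9: 2 matching b row(s), so 2 row(s) emitted.
- acct_id=4: 1 matching b row(s), so 1 row(s) emitted.
- acct_id=2: 2 matching b row(s), so 2 row(s) emitted.
- acct_id=8: 1 matching b row(s), so 1 row(s) emitted.
- acct_id=5: 1 matching b row(s), so 1 row(s) emitted.
- acct_id=9: 2 matching b row(s), so 2 row(s) emitted.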